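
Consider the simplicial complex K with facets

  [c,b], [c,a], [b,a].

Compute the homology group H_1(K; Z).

Order the vertices as a < b < c. Listing each simplex with vertices in this order, K has dimension 1 with simplices:

  0-simplices (3): a, b, c
  1-simplices (3): ab, ac, bc

so the chain groups are C_0 ≅ Z^3, C_1 ≅ Z^3.

∂_1: C_1 → C_0 is given by ∂[p,q] = [q] − [p].
This gives a 3×3 integer matrix of rank 2; reducing to Smith normal form yields diagonal entries (1,1).

From H_k ≅ ker(∂_k) / im(∂_{k+1}) we obtain:

  H_1: rank ker ∂_1 − rank ∂_2 = (3 − 2) − 0 = 1, and there is no ∂_2, so H_1 ≅ Z.

(K is a triangulation of the circle S^1.)

H_1 ≅ Z.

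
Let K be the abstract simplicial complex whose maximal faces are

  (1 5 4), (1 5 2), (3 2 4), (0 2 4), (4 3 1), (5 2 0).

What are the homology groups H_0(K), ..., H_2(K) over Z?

K has 6 vertices, 12 edges, 6 triangles.
rank ∂_0 = 0, rank ∂_1 = 5 ⇒ b_0 = 6 − 0 − 5 = 1; all invariant factors of ∂_1 are 1 so no torsion. So H_0 ≅ Z.
rank ∂_1 = 5, rank ∂_2 = 6 ⇒ b_1 = 12 − 5 − 6 = 1; all invariant factors of ∂_2 are 1 so no torsion. So H_1 ≅ Z.
rank ∂_2 = 6, rank ∂_3 = 0 ⇒ b_2 = 6 − 6 − 0 = 0. So H_2 ≅ 0.

H_0 ≅ Z,  H_1 ≅ Z,  H_2 = 0.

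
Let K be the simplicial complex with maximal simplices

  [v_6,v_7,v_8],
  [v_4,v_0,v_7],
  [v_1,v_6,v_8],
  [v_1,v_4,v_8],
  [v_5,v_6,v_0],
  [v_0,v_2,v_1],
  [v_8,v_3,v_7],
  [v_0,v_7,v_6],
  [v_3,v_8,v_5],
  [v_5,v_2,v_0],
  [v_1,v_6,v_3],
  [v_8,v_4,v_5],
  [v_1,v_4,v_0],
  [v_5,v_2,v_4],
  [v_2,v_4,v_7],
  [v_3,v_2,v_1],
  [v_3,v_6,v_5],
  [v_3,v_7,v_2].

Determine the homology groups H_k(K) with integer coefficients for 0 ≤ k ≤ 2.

Order the vertices as v_0 < v_1 < v_2 < v_3 < v_4 < v_5 < v_6 < v_7 < v_8. Listing each simplex with vertices in this order, K has dimension 2 with simplices:

  0-simplices (9): [v_0], [v_1], [v_2], [v_3], [v_4], [v_5], [v_6], [v_7], [v_8]
  1-simplices (27): (27 of them)
  2-simplices (18): (18 of them)

giving chain groups C_0 ≅ Z^9, C_1 ≅ Z^27, C_2 ≅ Z^18.

The boundary map ∂_1: C_1 → C_0 sends each edge [p,q] (with p < q) to q − p. For instance
  ∂[v_0,v_2] = [v_2] − [v_0].
The 9×27 boundary matrix has rank 8 and Smith normal form diag(1,1,1,1,1,1,1,1).

∂_2: C_2 → C_1 sends each 2-simplex [p,q,r] to [q,r] − [p,r] + [p,q]. For instance
  ∂[v_3,v_7,v_8] = [v_7,v_8] − [v_3,v_8] + [v_3,v_7],
  ∂[v_3,v_5,v_6] = [v_5,v_6] − [v_3,v_6] + [v_3,v_5].
This gives a 27×18 integer matrix of rank 18; reducing to Smith normal form yields diagonal entries (1,1,1,1,1,1,1,1,1,1,1,1,1,1,1,1,1,2).

Reading off H_k = ker ∂_k / im ∂_{k+1}:

  H_0: rank C_0 − rank ∂_1 = 9 − 8 = 1, and the invariant factors of ∂_1 are all 1, so H_0 = Z.
  H_1: rank ker ∂_1 − rank ∂_2 = (27 − 8) − 18 = 1, and ∂_2 has invariant factor 2 > 1, so H_1 = Z × Z/2.
  H_2: rank ker ∂_2 − rank ∂_3 = (18 − 18) − 0 = 0, and there is no ∂_3, so H_2 = 0.

As a check, the Euler characteristic is 9 − 27 + 18 = 0, which agrees with 1 − 1 + 0 = 0.

H_0 = Z,  H_1 = Z × Z/2,  H_2 = 0.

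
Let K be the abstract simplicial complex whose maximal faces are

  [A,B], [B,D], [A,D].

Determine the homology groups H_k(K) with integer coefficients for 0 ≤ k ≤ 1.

H_0 ≅ Z,  H_1 ≅ Z.

Take the total order A < B < D on the vertex set. Then K (dimension 1) consists of the simplices:

  0-simplices (3): A, B, D
  1-simplices (3): AB, AD, BD

Hence C_0 ≅ Z^3, C_1 ≅ Z^3.

The boundary map ∂_1: C_1 → C_0 is given by ∂[p,q] = [q] − [p]. For instance
  ∂BD = D − B.
As a 3×3 matrix over Z this has rank 2, with invariant factors (1,1).

Reading off H_k = ker ∂_k / im ∂_{k+1}:

  H_0: rank C_0 − rank ∂_1 = 3 − 2 = 1, and the invariant factors of ∂_1 are all 1, so H_0 = Z.
  H_1: rank ker ∂_1 − rank ∂_2 = (3 − 2) − 0 = 1, and there is no ∂_2, so H_1 = Z.

(K is a triangulation of the circle S^1.)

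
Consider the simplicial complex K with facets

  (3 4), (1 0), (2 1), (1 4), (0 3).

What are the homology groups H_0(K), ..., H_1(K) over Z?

H_0 ≅ Z,  H_1 ≅ Z.

Take the total order 0 < 1 < 2 < 3 < 4 on the vertex set. Then K (dimension 1) consists of the simplices:

  0-simplices (5): [0], [1], [2], [3], [4]
  1-simplices (5): [0,1], [0,3], [1,2], [1,4], [3,4]

giving chain groups C_0 ≅ Z^5, C_1 ≅ Z^5.

Boundary ∂_1: C_1 → C_0 sends each edge [p,q] (with p < q) to q − p.
The 5×5 boundary matrix has rank 4 and Smith normal form diag(1,1,1,1).

Now H_k = ker ∂_k / im ∂_{k+1}, so:

  H_0: rank C_0 − rank ∂_1 = 5 − 4 = 1, and the invariant factors of ∂_1 are all 1, so H_0 = Z.
  H_1: rank ker ∂_1 − rank ∂_2 = (5 − 4) − 0 = 1, and there is no ∂_2, so H_1 = Z.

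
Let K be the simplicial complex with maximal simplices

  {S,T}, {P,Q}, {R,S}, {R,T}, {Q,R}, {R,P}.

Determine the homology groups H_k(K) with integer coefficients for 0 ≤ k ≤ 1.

H_0 ≅ Z,  H_1 ≅ Z^2.

Order the vertices as P < Q < R < S < T. Listing each simplex with vertices in this order, K has dimension 1 with simplices:

  0-simplices (5): P, Q, R, S, T
  1-simplices (6): PQ, PR, QR, RS, RT, ST

giving chain groups C_0 ≅ Z^5, C_1 ≅ Z^6.

∂_1: C_1 → C_0 maps an edge to its endpoints' difference, ∂[p,q] = q − p. For instance
  ∂PR = R − P.
As a 5×6 matrix over Z this has rank 4, with invariant factors (1,1,1,1).

Reading off H_k = ker ∂_k / im ∂_{k+1}:

  H_0: rank C_0 − rank ∂_1 = 5 − 4 = 1, and the invariant factors of ∂_1 are all 1, so H_0 ≅ Z.
  H_1: rank ker ∂_1 − rank ∂_2 = (6 − 4) − 0 = 2, and there is no ∂_2, so H_1 ≅ Z^2.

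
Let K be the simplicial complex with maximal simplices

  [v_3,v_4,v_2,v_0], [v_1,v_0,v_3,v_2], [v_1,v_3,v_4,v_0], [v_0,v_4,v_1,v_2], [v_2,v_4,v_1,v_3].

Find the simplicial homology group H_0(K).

H_0 ≅ Z.

Take the total order v_0 < v_1 < v_2 < v_3 < v_4 on the vertex set. Then K (dimension 3) consists of the simplices:

  0-simplices (5): [v_0], [v_1], [v_2], [v_3], [v_4]
  1-simplices (10): [v_0,v_1], [v_0,v_2], [v_0,v_3], [v_0,v_4], [v_1,v_2], [v_1,v_3], [v_1,v_4], [v_2,v_3], [v_2,v_4], [v_3,v_4]
  2-simplices (10): [v_0,v_1,v_2], [v_0,v_1,v_3], [v_0,v_1,v_4], [v_0,v_2,v_3], [v_0,v_2,v_4], [v_0,v_3,v_4], [v_1,v_2,v_3], [v_1,v_2,v_4], [v_1,v_3,v_4], [v_2,v_3,v_4]
  3-simplices (5): [v_0,v_1,v_2,v_3], [v_0,v_1,v_2,v_4], [v_0,v_1,v_3,v_4], [v_0,v_2,v_3,v_4], [v_1,v_2,v_3,v_4]

giving chain groups C_0 ≅ Z^5, C_1 ≅ Z^10, C_2 ≅ Z^10, C_3 ≅ Z^5.

The boundary map ∂_1: C_1 → C_0 maps an edge to its endpoints' difference, ∂[p,q] = q − p. For instance
  ∂[v_1,v_2] = [v_2] − [v_1].
This gives a 5×10 integer matrix of rank 4; reducing to Smith normal form yields diagonal entries (1,1,1,1).

The boundary map ∂_2: C_2 → C_1 sends each 2-simplex [p,q,r] to [q,r] − [p,r] + [p,q]. For instance
  ∂[v_0,v_1,v_2] = [v_1,v_2] − [v_0,v_2] + [v_0,v_1],
  ∂[v_0,v_1,v_3] = [v_1,v_3] − [v_0,v_3] + [v_0,v_1].
As a 10×10 matrix over Z this has rank 6, with invariant factors (1,1,1,1,1,1).

∂_3: C_3 → C_2 sends each 3-simplex σ to the alternating sum Σ_i (−1)^i (σ with its i-th vertex removed). For instance
  ∂[v_0,v_1,v_2,v_4] = [v_1,v_2,v_4] − [v_0,v_2,v_4] + [v_0,v_1,v_4] − [v_0,v_1,v_2],
  ∂[v_1,v_2,v_3,v_4] = [v_2,v_3,v_4] − [v_1,v_3,v_4] + [v_1,v_2,v_4] − [v_1,v_2,v_3].
The resulting 10×5 matrix has rank 4, and its Smith normal form has invariant factors (1,1,1,1).

Now H_k = ker ∂_k / im ∂_{k+1}, so:

  H_0: rank C_0 − rank ∂_1 = 5 − 4 = 1, and the invariant factors of ∂_1 are all 1, so H_0 ≅ Z.

(K is a triangulation of the 3-sphere S^3.)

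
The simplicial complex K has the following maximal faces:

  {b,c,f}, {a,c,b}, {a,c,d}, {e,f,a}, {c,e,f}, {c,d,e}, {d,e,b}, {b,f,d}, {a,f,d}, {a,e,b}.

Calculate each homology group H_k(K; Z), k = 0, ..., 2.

We work with the vertex ordering a < b < c < d < e < f. The simplices of K, each written with vertices in increasing order, are:

  0-simplices (6): a, b, c, d, e, f
  1-simplices (15): ab, ac, ad, ae, af, bc, bd, be, bf, cd, ce, cf, de, df, ef
  2-simplices (10): abc, abe, acd, adf, aef, bcf, bde, bdf, cde, cef

Hence C_0 ≅ Z^6, C_1 ≅ Z^15, C_2 ≅ Z^10.

Boundary ∂_1: C_1 → C_0 sends each edge [p,q] (with p < q) to q − p. For instance
  ∂ef = f − e.
The resulting 6×15 matrix has rank 5, and its Smith normal form has invariant factors (1,1,1,1,1).

Boundary ∂_2: C_2 → C_1 sends each 2-simplex [p,q,r] to [q,r] − [p,r] + [p,q]. For instance
  ∂cef = ef − cf + ce,
  ∂acd = cd − ad + ac.
As a 15×10 matrix over Z this has rank 10, with invariant factors (1,1,1,1,1,1,1,1,1,2).

Computing H_k = (kernel of ∂_k) / (image of ∂_{k+1}):

  H_0: rank C_0 − rank ∂_1 = 6 − 5 = 1, and the invariant factors of ∂_1 are all 1, so H_0 ≅ Z.
  H_1: rank ker ∂_1 − rank ∂_2 = (15 − 5) − 10 = 0, and ∂_2 has invariant factor 2 > 1, so H_1 ≅ Z/2.
  H_2: rank ker ∂_2 − rank ∂_3 = (10 − 10) − 0 = 0, and there is no ∂_3, so H_2 ≅ 0.

(K is a triangulation of the real projective plane RP^2.)

H_0 = Z,  H_1 = Z/2,  H_2 = 0.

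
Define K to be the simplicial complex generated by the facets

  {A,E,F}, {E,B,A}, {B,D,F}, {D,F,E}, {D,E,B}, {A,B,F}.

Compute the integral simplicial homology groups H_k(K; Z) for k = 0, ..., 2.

H_0 ≅ Z,  H_1 = 0,  H_2 ≅ Z.

K has 5 vertices, 9 edges, 6 triangles.
rank ∂_0 = 0, rank ∂_1 = 4 ⇒ b_0 = 5 − 0 − 4 = 1; all invariant factors of ∂_1 are 1 so no torsion. So H_0 ≅ Z.
rank ∂_1 = 4, rank ∂_2 = 5 ⇒ b_1 = 9 − 4 − 5 = 0; all invariant factors of ∂_2 are 1 so no torsion. So H_1 ≅ 0.
rank ∂_2 = 5, rank ∂_3 = 0 ⇒ b_2 = 6 − 5 − 0 = 1. So H_2 ≅ Z.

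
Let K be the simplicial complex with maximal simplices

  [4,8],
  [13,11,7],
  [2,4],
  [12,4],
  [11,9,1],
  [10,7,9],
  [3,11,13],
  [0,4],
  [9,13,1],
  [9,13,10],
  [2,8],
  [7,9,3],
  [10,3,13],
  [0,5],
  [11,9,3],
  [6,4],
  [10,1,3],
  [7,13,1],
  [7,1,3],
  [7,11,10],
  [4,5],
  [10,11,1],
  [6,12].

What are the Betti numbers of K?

Order the vertices as 0 < 1 < 2 < 3 < 4 < 5 < 6 < 7 < 8 < 9 < 10 < 11 < 12 < 13. Listing each simplex with vertices in this order, K has dimension 2 with simplices:

  0-simplices (14): [0], [1], [2], [3], [4], [5], [6], [7], [8], [9], [10], [11], [12], [13]
  1-simplices (30): (30 of them)
  2-simplices (14): [1,3,7], [1,3,10], [1,7,13], [1,9,11], [1,9,13], [1,10,11], [3,7,9], [3,9,11], [3,10,13], [3,11,13], [7,9,10], [7,10,11], [7,11,13], [9,10,13]

so the chain groups are C_0 ≅ Z^14, C_1 ≅ Z^30, C_2 ≅ Z^14.

The boundary map ∂_1: C_1 → C_0 sends each edge [p,q] (with p < q) to q − p. For instance
  ∂[9,13] = [13] − [9].
The 14×30 boundary matrix has rank 12 and Smith normal form diag(1,1,1,1,1,1,1,1,1,1,1,1).

∂_2: C_2 → C_1 acts by ∂[p,q,r] = [q,r] − [p,r] + [p,q]. For instance
  ∂[3,9,11] = [9,11] − [3,11] + [3,9],
  ∂[3,7,9] = [7,9] − [3,9] + [3,7].
The resulting 30×14 matrix has rank 13, and its Smith normal form has invariant factors (1,1,1,1,1,1,1,1,1,1,1,1,1).

Computing H_k = (kernel of ∂_k) / (image of ∂_{k+1}):

  H_0: rank C_0 − rank ∂_1 = 14 − 12 = 2, and the invariant factors of ∂_1 are all 1, so H_0 = Z^2.
  H_1: rank ker ∂_1 − rank ∂_2 = (30 − 12) − 13 = 5, and the invariant factors of ∂_2 are all 1, so H_1 = Z^5.
  H_2: rank ker ∂_2 − rank ∂_3 = (14 − 13) − 0 = 1, and there is no ∂_3, so H_2 = Z.

Hence the Betti numbers are b_0 = 2, b_1 = 5, b_2 = 1.

b_0 = 2, b_1 = 5, b_2 = 1.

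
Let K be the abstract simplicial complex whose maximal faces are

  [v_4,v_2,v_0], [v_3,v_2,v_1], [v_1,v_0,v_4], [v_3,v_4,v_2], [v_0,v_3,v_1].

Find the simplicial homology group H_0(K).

Take the total order v_0 < v_1 < v_2 < v_3 < v_4 on the vertex set. Then K (dimension 2) consists of the simplices:

  0-simplices (5): [v_0], [v_1], [v_2], [v_3], [v_4]
  1-simplices (10): [v_0,v_1], [v_0,v_2], [v_0,v_3], [v_0,v_4], [v_1,v_2], [v_1,v_3], [v_1,v_4], [v_2,v_3], [v_2,v_4], [v_3,v_4]
  2-simplices (5): [v_0,v_1,v_3], [v_0,v_1,v_4], [v_0,v_2,v_4], [v_1,v_2,v_3], [v_2,v_3,v_4]

giving chain groups C_0 ≅ Z^5, C_1 ≅ Z^10, C_2 ≅ Z^5.

Boundary ∂_1: C_1 → C_0 maps an edge to its endpoints' difference, ∂[p,q] = q − p. For instance
  ∂[v_2,v_3] = [v_3] − [v_2].
This gives a 5×10 integer matrix of rank 4; reducing to Smith normal form yields diagonal entries (1,1,1,1).

The boundary map ∂_2: C_2 → C_1 acts by ∂[p,q,r] = [q,r] − [p,r] + [p,q]. For instance
  ∂[v_0,v_1,v_3] = [v_1,v_3] − [v_0,v_3] + [v_0,v_1],
  ∂[v_0,v_2,v_4] = [v_2,v_4] − [v_0,v_4] + [v_0,v_2].
As a 10×5 matrix over Z this has rank 5, with invariant factors (1,1,1,1,1).

From H_k ≅ ker(∂_k) / im(∂_{k+1}) we obtain:

  H_0: rank C_0 − rank ∂_1 = 5 − 4 = 1, and the invariant factors of ∂_1 are all 1, so H_0 ≅ Z.

H_0 = Z.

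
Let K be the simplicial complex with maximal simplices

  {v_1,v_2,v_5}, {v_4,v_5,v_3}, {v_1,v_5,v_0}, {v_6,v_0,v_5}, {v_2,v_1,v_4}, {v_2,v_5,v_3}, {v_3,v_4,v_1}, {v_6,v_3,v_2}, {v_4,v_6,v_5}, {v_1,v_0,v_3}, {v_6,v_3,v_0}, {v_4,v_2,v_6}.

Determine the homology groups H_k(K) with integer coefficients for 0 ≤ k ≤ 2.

We work with the vertex ordering v_0 < v_1 < v_2 < v_3 < v_4 < v_5 < v_6. The simplices of K, each written with vertices in increasing order, are:

  0-simplices (7): [v_0], [v_1], [v_2], [v_3], [v_4], [v_5], [v_6]
  1-simplices (18): (18 of them)
  2-simplices (12): (12 of them)

giving chain groups C_0 ≅ Z^7, C_1 ≅ Z^18, C_2 ≅ Z^12.

Boundary ∂_1: C_1 → C_0 maps an edge to its endpoints' difference, ∂[p,q] = q − p.
The resulting 7×18 matrix has rank 6, and its Smith normal form has invariant factors (1,1,1,1,1,1).

Boundary ∂_2: C_2 → C_1 acts by ∂[p,q,r] = [q,r] − [p,r] + [p,q]. For instance
  ∂[v_0,v_3,v_6] = [v_3,v_6] − [v_0,v_6] + [v_0,v_3],
  ∂[v_1,v_2,v_5] = [v_2,v_5] − [v_1,v_5] + [v_1,v_2].
The resulting 18×12 matrix has rank 12, and its Smith normal form has invariant factors (1,1,1,1,1,1,1,1,1,1,1,2).

From H_k ≅ ker(∂_k) / im(∂_{k+1}) we obtain:

  H_0: rank C_0 − rank ∂_1 = 7 − 6 = 1, and the invariant factors of ∂_1 are all 1, so H_0 = Z.
  H_1: rank ker ∂_1 − rank ∂_2 = (18 − 6) − 12 = 0, and ∂_2 has invariant factor 2 > 1, so H_1 = Z/2.
  H_2: rank ker ∂_2 − rank ∂_3 = (12 − 12) − 0 = 0, and there is no ∂_3, so H_2 = 0.

As a check, the Euler characteristic is 7 − 18 + 12 = 1, which agrees with 1 − 0 + 0 = 1.

H_0 ≅ Z,  H_1 ≅ Z/2,  H_2 = 0.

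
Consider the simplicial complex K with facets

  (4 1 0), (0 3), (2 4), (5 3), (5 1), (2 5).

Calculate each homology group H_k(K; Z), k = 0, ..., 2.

H_0 ≅ Z,  H_1 ≅ Z^2,  H_2 = 0.

We work with the vertex ordering 0 < 1 < 2 < 3 < 4 < 5. The simplices of K, each written with vertices in increasing order, are:

  0-simplices (6): [0], [1], [2], [3], [4], [5]
  1-simplices (8): [0,1], [0,3], [0,4], [1,4], [1,5], [2,4], [2,5], [3,5]
  2-simplices (1): [0,1,4]

giving chain groups C_0 ≅ Z^6, C_1 ≅ Z^8, C_2 ≅ Z^1.

Boundary ∂_1: C_1 → C_0 maps an edge to its endpoints' difference, ∂[p,q] = q − p. For instance
  ∂[2,4] = [4] − [2].
As a 6×8 matrix over Z this has rank 5, with invariant factors (1,1,1,1,1).

The boundary map ∂_2: C_2 → C_1 acts by ∂[p,q,r] = [q,r] − [p,r] + [p,q]. For instance
  ∂[0,1,4] = [1,4] − [0,4] + [0,1].
This gives a 8×1 integer matrix of rank 1; reducing to Smith normal form yields diagonal entries (1).

Reading off H_k = ker ∂_k / im ∂_{k+1}:

  H_0: rank C_0 − rank ∂_1 = 6 − 5 = 1, and the invariant factors of ∂_1 are all 1, so H_0 = Z.
  H_1: rank ker ∂_1 − rank ∂_2 = (8 − 5) − 1 = 2, and the invariant factors of ∂_2 are all 1, so H_1 = Z^2.
  H_2: rank ker ∂_2 − rank ∂_3 = (1 − 1) − 0 = 0, and there is no ∂_3, so H_2 = 0.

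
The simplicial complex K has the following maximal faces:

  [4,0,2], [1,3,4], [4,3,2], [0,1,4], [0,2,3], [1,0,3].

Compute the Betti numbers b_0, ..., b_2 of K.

We work with the vertex ordering 0 < 1 < 2 < 3 < 4. The simplices of K, each written with vertices in increasing order, are:

  0-simplices (5): [0], [1], [2], [3], [4]
  1-simplices (9): [0,1], [0,2], [0,3], [0,4], [1,3], [1,4], [2,3], [2,4], [3,4]
  2-simplices (6): [0,1,3], [0,1,4], [0,2,3], [0,2,4], [1,3,4], [2,3,4]

so the chain groups are C_0 ≅ Z^5, C_1 ≅ Z^9, C_2 ≅ Z^6.

∂_1: C_1 → C_0 maps an edge to its endpoints' difference, ∂[p,q] = q − p.
This gives a 5×9 integer matrix of rank 4; reducing to Smith normal form yields diagonal entries (1,1,1,1).

Boundary ∂_2: C_2 → C_1 maps a triangle to the signed sum of its edges. For instance
  ∂[1,3,4] = [3,4] − [1,4] + [1,3],
  ∂[0,2,4] = [2,4] − [0,4] + [0,2].
As a 9×6 matrix over Z this has rank 5, with invariant factors (1,1,1,1,1).

Computing H_k = (kernel of ∂_k) / (image of ∂_{k+1}):

  H_0: rank C_0 − rank ∂_1 = 5 − 4 = 1, and the invariant factors of ∂_1 are all 1, so H_0 = Z.
  H_1: rank ker ∂_1 − rank ∂_2 = (9 − 4) − 5 = 0, and the invariant factors of ∂_2 are all 1, so H_1 = 0.
  H_2: rank ker ∂_2 − rank ∂_3 = (6 − 5) − 0 = 1, and there is no ∂_3, so H_2 = Z.

As a check, the Euler characteristic is 5 − 9 + 6 = 2, which agrees with 1 − 0 + 1 = 2.

Hence the Betti numbers are b_0 = 1, b_1 = 0, b_2 = 1.

b_0 = 1, b_1 = 0, b_2 = 1.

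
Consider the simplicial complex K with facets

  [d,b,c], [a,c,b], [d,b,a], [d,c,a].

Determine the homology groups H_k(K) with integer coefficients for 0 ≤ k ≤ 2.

H_0 = Z,  H_1 = 0,  H_2 = Z.

Order the vertices as a < b < c < d. Listing each simplex with vertices in this order, K has dimension 2 with simplices:

  0-simplices (4): a, b, c, d
  1-simplices (6): ab, ac, ad, bc, bd, cd
  2-simplices (4): abc, abd, acd, bcd

so the chain groups are C_0 ≅ Z^4, C_1 ≅ Z^6, C_2 ≅ Z^4.

Boundary ∂_1: C_1 → C_0 maps an edge to its endpoints' difference, ∂[p,q] = q − p. For instance
  ∂ac = c − a.
The 4×6 boundary matrix has rank 3 and Smith normal form diag(1,1,1).

Boundary ∂_2: C_2 → C_1 acts by ∂[p,q,r] = [q,r] − [p,r] + [p,q]. For instance
  ∂abd = bd − ad + ab,
  ∂abc = bc − ac + ab.
As a 6×4 matrix over Z this has rank 3, with invariant factors (1,1,1).

From H_k ≅ ker(∂_k) / im(∂_{k+1}) we obtain:

  H_0: rank C_0 − rank ∂_1 = 4 − 3 = 1, and the invariant factors of ∂_1 are all 1, so H_0 ≅ Z.
  H_1: rank ker ∂_1 − rank ∂_2 = (6 − 3) − 3 = 0, and the invariant factors of ∂_2 are all 1, so H_1 ≅ 0.
  H_2: rank ker ∂_2 − rank ∂_3 = (4 − 3) − 0 = 1, and there is no ∂_3, so H_2 ≅ Z.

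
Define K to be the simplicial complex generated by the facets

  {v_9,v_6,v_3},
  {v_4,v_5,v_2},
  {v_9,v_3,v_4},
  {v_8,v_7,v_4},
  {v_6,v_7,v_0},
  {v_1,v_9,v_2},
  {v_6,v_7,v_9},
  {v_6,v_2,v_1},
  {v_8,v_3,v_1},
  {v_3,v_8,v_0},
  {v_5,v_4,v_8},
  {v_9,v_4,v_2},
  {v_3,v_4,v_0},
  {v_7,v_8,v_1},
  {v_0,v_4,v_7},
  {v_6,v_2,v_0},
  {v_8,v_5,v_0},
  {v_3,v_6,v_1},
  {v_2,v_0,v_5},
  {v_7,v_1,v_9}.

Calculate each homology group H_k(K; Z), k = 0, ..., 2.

Take the total order v_0 < v_1 < v_2 < v_3 < v_4 < v_5 < v_6 < v_7 < v_8 < v_9 on the vertex set. Then K (dimension 2) consists of the simplices:

  0-simplices (10): [v_0], [v_1], [v_2], [v_3], [v_4], [v_5], [v_6], [v_7], [v_8], [v_9]
  1-simplices (30): (30 of them)
  2-simplices (20): (20 of them)

Hence C_0 ≅ Z^10, C_1 ≅ Z^30, C_2 ≅ Z^20.

The boundary map ∂_1: C_1 → C_0 maps an edge to its endpoints' difference, ∂[p,q] = q − p.
This gives a 10×30 integer matrix of rank 9; reducing to Smith normal form yields diagonal entries (1,1,1,1,1,1,1,1,1).

The boundary map ∂_2: C_2 → C_1 acts by ∂[p,q,r] = [q,r] − [p,r] + [p,q]. For instance
  ∂[v_2,v_4,v_9] = [v_4,v_9] − [v_2,v_9] + [v_2,v_4],
  ∂[v_0,v_6,v_7] = [v_6,v_7] − [v_0,v_7] + [v_0,v_6].
As a 30×20 matrix over Z this has rank 20, with invariant factors (1,1,1,1,1,1,1,1,1,1,1,1,1,1,1,1,1,1,1,2).

Now H_k = ker ∂_k / im ∂_{k+1}, so:

  H_0: rank C_0 − rank ∂_1 = 10 − 9 = 1, and the invariant factors of ∂_1 are all 1, so H_0 ≅ Z.
  H_1: rank ker ∂_1 − rank ∂_2 = (30 − 9) − 20 = 1, and ∂_2 has invariant factor 2 > 1, so H_1 ≅ Z ⊕ Z/2.
  H_2: rank ker ∂_2 − rank ∂_3 = (20 − 20) − 0 = 0, and there is no ∂_3, so H_2 ≅ 0.

As a check, the Euler characteristic is 10 − 30 + 20 = 0, which agrees with 1 − 1 + 0 = 0.

H_0 ≅ Z,  H_1 ≅ Z ⊕ Z/2,  H_2 = 0.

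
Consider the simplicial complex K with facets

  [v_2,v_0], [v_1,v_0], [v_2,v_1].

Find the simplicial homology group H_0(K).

K has 3 vertices, 3 edges.
rank ∂_0 = 0, rank ∂_1 = 2 ⇒ b_0 = 3 − 0 − 2 = 1; all invariant factors of ∂_1 are 1 so no torsion. So H_0 = Z.

H_0 = Z.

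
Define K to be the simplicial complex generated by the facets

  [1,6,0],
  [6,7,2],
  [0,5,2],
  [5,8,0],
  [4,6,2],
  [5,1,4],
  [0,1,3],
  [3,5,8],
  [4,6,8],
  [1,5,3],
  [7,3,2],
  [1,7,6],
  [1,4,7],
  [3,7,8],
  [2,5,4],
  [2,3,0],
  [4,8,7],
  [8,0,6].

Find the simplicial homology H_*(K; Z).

H_0 ≅ Z,  H_1 ≅ Z × Z/2,  H_2 = 0.

Order the vertices as 0 < 1 < 2 < 3 < 4 < 5 < 6 < 7 < 8. Listing each simplex with vertices in this order, K has dimension 2 with simplices:

  0-simplices (9): [0], [1], [2], [3], [4], [5], [6], [7], [8]
  1-simplices (27): (27 of them)
  2-simplices (18): [0,1,3], [0,1,6], [0,2,3], [0,2,5], [0,5,8], [0,6,8], [1,3,5], [1,4,5], [1,4,7], [1,6,7], [2,3,7], [2,4,5], [2,4,6], [2,6,7], [3,5,8], [3,7,8], [4,6,8], [4,7,8]

so the chain groups are C_0 ≅ Z^9, C_1 ≅ Z^27, C_2 ≅ Z^18.

Boundary ∂_1: C_1 → C_0 maps an edge to its endpoints' difference, ∂[p,q] = q − p.
This gives a 9×27 integer matrix of rank 8; reducing to Smith normal form yields diagonal entries (1,1,1,1,1,1,1,1).

Boundary ∂_2: C_2 → C_1 maps a triangle to the signed sum of its edges. For instance
  ∂[0,5,8] = [5,8] − [0,8] + [0,5],
  ∂[4,7,8] = [7,8] − [4,8] + [4,7].
The resulting 27×18 matrix has rank 18, and its Smith normal form has invariant factors (1,1,1,1,1,1,1,1,1,1,1,1,1,1,1,1,1,2).

From H_k ≅ ker(∂_k) / im(∂_{k+1}) we obtain:

  H_0: rank C_0 − rank ∂_1 = 9 − 8 = 1, and the invariant factors of ∂_1 are all 1, so H_0 ≅ Z.
  H_1: rank ker ∂_1 − rank ∂_2 = (27 − 8) − 18 = 1, and ∂_2 has invariant factor 2 > 1, so H_1 ≅ Z × Z/2.
  H_2: rank ker ∂_2 − rank ∂_3 = (18 − 18) − 0 = 0, and there is no ∂_3, so H_2 ≅ 0.

As a check, the Euler characteristic is 9 − 27 + 18 = 0, which agrees with 1 − 1 + 0 = 0.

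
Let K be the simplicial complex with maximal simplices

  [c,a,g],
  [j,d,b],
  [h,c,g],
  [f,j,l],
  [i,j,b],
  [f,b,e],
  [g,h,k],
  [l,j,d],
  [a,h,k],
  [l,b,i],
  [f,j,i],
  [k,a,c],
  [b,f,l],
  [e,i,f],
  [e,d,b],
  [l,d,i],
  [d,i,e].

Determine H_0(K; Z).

H_0 = Z^2.

Order the vertices as a < b < c < d < e < f < g < h < i < j < k < l. Listing each simplex with vertices in this order, K has dimension 2 with simplices:

  0-simplices (12): a, b, c, d, e, f, g, h, i, j, k, l
  1-simplices (28): ac, ag, ah, ak, bd, be, bf, bi, bj, bl, cg, ch, ck, de, di, dj, dl, ef, ei, fi, fj, fl, gh, gk, hk, ij, il, jl
  2-simplices (17): acg, ack, ahk, bde, bdj, bef, bfl, bij, bil, cgh, dei, dil, djl, efi, fij, fjl, ghk

giving chain groups C_0 ≅ Z^12, C_1 ≅ Z^28, C_2 ≅ Z^17.

The boundary map ∂_1: C_1 → C_0 sends each edge [p,q] (with p < q) to q − p. For instance
  ∂fj = j − f.
As a 12×28 matrix over Z this has rank 10, with invariant factors (1,1,1,1,1,1,1,1,1,1).

Boundary ∂_2: C_2 → C_1 sends each 2-simplex [p,q,r] to [q,r] − [p,r] + [p,q]. For instance
  ∂bef = ef − bf + be,
  ∂bde = de − be + bd.
This gives a 28×17 integer matrix of rank 17; reducing to Smith normal form yields diagonal entries (1,1,1,1,1,1,1,1,1,1,1,1,1,1,1,1,2).

Reading off H_k = ker ∂_k / im ∂_{k+1}:

  H_0: rank C_0 − rank ∂_1 = 12 − 10 = 2, and the invariant factors of ∂_1 are all 1, so H_0 = Z^2.

(K is a triangulation of the disjoint union of the Möbius band and the real projective plane RP^2.)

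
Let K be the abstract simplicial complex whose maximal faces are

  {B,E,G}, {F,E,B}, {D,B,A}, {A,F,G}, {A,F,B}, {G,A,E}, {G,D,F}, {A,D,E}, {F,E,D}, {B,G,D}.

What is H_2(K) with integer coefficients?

Fix the vertex order A < B < D < E < F < G and write every simplex with vertices in increasing order. Then dim K = 2 and the simplices of K are:

  0-simplices (6): A, B, D, E, F, G
  1-simplices (15): AB, AD, AE, AF, AG, BD, BE, BF, BG, DE, DF, DG, EF, EG, FG
  2-simplices (10): ABD, ABF, ADE, AEG, AFG, BDG, BEF, BEG, DEF, DFG

so the chain groups are C_0 ≅ Z^6, C_1 ≅ Z^15, C_2 ≅ Z^10.

Boundary ∂_1: C_1 → C_0 sends each edge [p,q] (with p < q) to q − p.
The 6×15 boundary matrix has rank 5 and Smith normal form diag(1,1,1,1,1).

∂_2: C_2 → C_1 maps a triangle to the signed sum of its edges. For instance
  ∂DFG = FG − DG + DF,
  ∂DEF = EF − DF + DE.
The resulting 15×10 matrix has rank 10, and its Smith normal form has invariant factors (1,1,1,1,1,1,1,1,1,2).

Now H_k = ker ∂_k / im ∂_{k+1}, so:

  H_2: rank ker ∂_2 − rank ∂_3 = (10 − 10) − 0 = 0, and there is no ∂_3, so H_2 = 0.

H_2 = 0.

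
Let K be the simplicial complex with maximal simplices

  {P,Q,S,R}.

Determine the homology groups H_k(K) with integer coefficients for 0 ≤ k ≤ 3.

K has 4 vertices, 6 edges, 4 triangles, 1 3-simplex.
rank ∂_0 = 0, rank ∂_1 = 3 ⇒ b_0 = 4 − 0 − 3 = 1; all invariant factors of ∂_1 are 1 so no torsion. So H_0 = Z.
rank ∂_1 = 3, rank ∂_2 = 3 ⇒ b_1 = 6 − 3 − 3 = 0; all invariant factors of ∂_2 are 1 so no torsion. So H_1 = 0.
rank ∂_2 = 3, rank ∂_3 = 1 ⇒ b_2 = 4 − 3 − 1 = 0; all invariant factors of ∂_3 are 1 so no torsion. So H_2 = 0.
rank ∂_3 = 1, rank ∂_4 = 0 ⇒ b_3 = 1 − 1 − 0 = 0. So H_3 = 0.

H_0 = Z,  H_1 = 0,  H_2 = 0,  H_3 = 0.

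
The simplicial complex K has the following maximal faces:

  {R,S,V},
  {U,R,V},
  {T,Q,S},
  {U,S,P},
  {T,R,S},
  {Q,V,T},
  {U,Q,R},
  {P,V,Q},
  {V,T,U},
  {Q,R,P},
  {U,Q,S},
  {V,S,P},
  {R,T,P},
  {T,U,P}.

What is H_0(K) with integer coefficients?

K has 7 vertices, 21 edges, 14 triangles.
rank ∂_0 = 0, rank ∂_1 = 6 ⇒ b_0 = 7 − 0 − 6 = 1; all invariant factors of ∂_1 are 1 so no torsion. So H_0 ≅ Z.

H_0 = Z.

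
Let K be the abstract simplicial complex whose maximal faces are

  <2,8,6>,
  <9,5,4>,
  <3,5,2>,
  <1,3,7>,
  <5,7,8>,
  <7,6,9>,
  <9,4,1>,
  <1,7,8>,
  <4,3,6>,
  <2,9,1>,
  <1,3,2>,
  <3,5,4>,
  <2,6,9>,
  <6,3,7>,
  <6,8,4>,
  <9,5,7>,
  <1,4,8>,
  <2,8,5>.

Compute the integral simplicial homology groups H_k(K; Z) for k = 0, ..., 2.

H_0 = Z,  H_1 = Z^2,  H_2 = Z.

Take the total order 1 < 2 < 3 < 4 < 5 < 6 < 7 < 8 < 9 on the vertex set. Then K (dimension 2) consists of the simplices:

  0-simplices (9): [1], [2], [3], [4], [5], [6], [7], [8], [9]
  1-simplices (27): (27 of them)
  2-simplices (18): [1,2,3], [1,2,9], [1,3,7], [1,4,8], [1,4,9], [1,7,8], [2,3,5], [2,5,8], [2,6,8], [2,6,9], [3,4,5], [3,4,6], [3,6,7], [4,5,9], [4,6,8], [5,7,8], [5,7,9], [6,7,9]

so the chain groups are C_0 ≅ Z^9, C_1 ≅ Z^27, C_2 ≅ Z^18.

∂_1: C_1 → C_0 sends each edge [p,q] (with p < q) to q − p. For instance
  ∂[7,9] = [9] − [7].
The resulting 9×27 matrix has rank 8, and its Smith normal form has invariant factors (1,1,1,1,1,1,1,1).

Boundary ∂_2: C_2 → C_1 maps a triangle to the signed sum of its edges. For instance
  ∂[2,6,8] = [6,8] − [2,8] + [2,6],
  ∂[1,4,8] = [4,8] − [1,8] + [1,4].
The resulting 27×18 matrix has rank 17, and its Smith normal form has invariant factors (1,1,1,1,1,1,1,1,1,1,1,1,1,1,1,1,1).

From H_k ≅ ker(∂_k) / im(∂_{k+1}) we obtain:

  H_0: rank C_0 − rank ∂_1 = 9 − 8 = 1, and the invariant factors of ∂_1 are all 1, so H_0 ≅ Z.
  H_1: rank ker ∂_1 − rank ∂_2 = (27 − 8) − 17 = 2, and the invariant factors of ∂_2 are all 1, so H_1 ≅ Z^2.
  H_2: rank ker ∂_2 − rank ∂_3 = (18 − 17) − 0 = 1, and there is no ∂_3, so H_2 ≅ Z.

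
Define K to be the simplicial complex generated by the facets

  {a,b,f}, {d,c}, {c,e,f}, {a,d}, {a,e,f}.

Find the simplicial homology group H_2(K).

Fix the vertex order a < b < c < d < e < f and write every simplex with vertices in increasing order. Then dim K = 2 and the simplices of K are:

  0-simplices (6): a, b, c, d, e, f
  1-simplices (9): ab, ad, ae, af, bf, cd, ce, cf, ef
  2-simplices (3): abf, aef, cef

giving chain groups C_0 ≅ Z^6, C_1 ≅ Z^9, C_2 ≅ Z^3.

∂_1: C_1 → C_0 sends each edge [p,q] (with p < q) to q − p.
The 6×9 boundary matrix has rank 5 and Smith normal form diag(1,1,1,1,1).

∂_2: C_2 → C_1 maps a triangle to the signed sum of its edges. For instance
  ∂cef = ef − cf + ce,
  ∂abf = bf − af + ab.
This gives a 9×3 integer matrix of rank 3; reducing to Smith normal form yields diagonal entries (1,1,1).

Reading off H_k = ker ∂_k / im ∂_{k+1}:

  H_2: rank ker ∂_2 − rank ∂_3 = (3 − 3) − 0 = 0, and there is no ∂_3, so H_2 = 0.

H_2 = 0.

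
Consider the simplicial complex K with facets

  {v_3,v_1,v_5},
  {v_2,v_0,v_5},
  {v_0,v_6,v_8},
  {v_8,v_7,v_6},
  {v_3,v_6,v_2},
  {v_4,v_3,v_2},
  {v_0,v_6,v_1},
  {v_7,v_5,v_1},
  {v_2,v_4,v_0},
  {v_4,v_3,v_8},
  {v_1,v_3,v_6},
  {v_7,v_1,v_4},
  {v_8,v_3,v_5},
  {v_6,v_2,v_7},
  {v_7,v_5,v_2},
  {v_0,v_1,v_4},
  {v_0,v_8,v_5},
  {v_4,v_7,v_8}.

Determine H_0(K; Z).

K has 9 vertices, 27 edges, 18 triangles.
rank ∂_0 = 0, rank ∂_1 = 8 ⇒ b_0 = 9 − 0 − 8 = 1; all invariant factors of ∂_1 are 1 so no torsion. So H_0 ≅ Z.

H_0 ≅ Z.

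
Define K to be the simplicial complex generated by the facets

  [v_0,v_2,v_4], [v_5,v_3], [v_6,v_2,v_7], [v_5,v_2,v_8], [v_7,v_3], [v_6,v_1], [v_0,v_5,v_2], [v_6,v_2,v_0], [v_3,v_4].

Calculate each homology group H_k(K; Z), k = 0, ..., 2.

Take the total order v_0 < v_1 < v_2 < v_3 < v_4 < v_5 < v_6 < v_7 < v_8 on the vertex set. Then K (dimension 2) consists of the simplices:

  0-simplices (9): [v_0], [v_1], [v_2], [v_3], [v_4], [v_5], [v_6], [v_7], [v_8]
  1-simplices (15): (15 of them)
  2-simplices (5): [v_0,v_2,v_4], [v_0,v_2,v_5], [v_0,v_2,v_6], [v_2,v_5,v_8], [v_2,v_6,v_7]

so the chain groups are C_0 ≅ Z^9, C_1 ≅ Z^15, C_2 ≅ Z^5.

∂_1: C_1 → C_0 is given by ∂[p,q] = [q] − [p]. For instance
  ∂[v_3,v_5] = [v_5] − [v_3].
The resulting 9×15 matrix has rank 8, and its Smith normal form has invariant factors (1,1,1,1,1,1,1,1).

∂_2: C_2 → C_1 maps a triangle to the signed sum of its edges. For instance
  ∂[v_2,v_5,v_8] = [v_5,v_8] − [v_2,v_8] + [v_2,v_5],
  ∂[v_0,v_2,v_6] = [v_2,v_6] − [v_0,v_6] + [v_0,v_2].
The 15×5 boundary matrix has rank 5 and Smith normal form diag(1,1,1,1,1).

From H_k ≅ ker(∂_k) / im(∂_{k+1}) we obtain:

  H_0: rank C_0 − rank ∂_1 = 9 − 8 = 1, and the invariant factors of ∂_1 are all 1, so H_0 = Z.
  H_1: rank ker ∂_1 − rank ∂_2 = (15 − 8) − 5 = 2, and the invariant factors of ∂_2 are all 1, so H_1 = Z^2.
  H_2: rank ker ∂_2 − rank ∂_3 = (5 − 5) − 0 = 0, and there is no ∂_3, so H_2 = 0.

H_0 ≅ Z,  H_1 ≅ Z^2,  H_2 = 0.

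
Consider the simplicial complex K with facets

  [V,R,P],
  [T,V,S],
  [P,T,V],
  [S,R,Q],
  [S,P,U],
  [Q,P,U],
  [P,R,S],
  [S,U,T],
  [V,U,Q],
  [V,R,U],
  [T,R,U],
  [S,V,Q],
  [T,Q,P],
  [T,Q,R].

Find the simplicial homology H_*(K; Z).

Order the vertices as P < Q < R < S < T < U < V. Listing each simplex with vertices in this order, K has dimension 2 with simplices:

  0-simplices (7): P, Q, R, S, T, U, V
  1-simplices (21): PQ, PR, PS, PT, PU, PV, QR, QS, QT, QU, QV, RS, RT, RU, RV, ST, SU, SV, TU, TV, UV
  2-simplices (14): PQT, PQU, PRS, PRV, PSU, PTV, QRS, QRT, QSV, QUV, RTU, RUV, STU, STV

Hence C_0 ≅ Z^7, C_1 ≅ Z^21, C_2 ≅ Z^14.

Boundary ∂_1: C_1 → C_0 is given by ∂[p,q] = [q] − [p]. For instance
  ∂SV = V − S.
This gives a 7×21 integer matrix of rank 6; reducing to Smith normal form yields diagonal entries (1,1,1,1,1,1).

The boundary map ∂_2: C_2 → C_1 acts by ∂[p,q,r] = [q,r] − [p,r] + [p,q]. For instance
  ∂RTU = TU − RU + RT,
  ∂QUV = UV − QV + QU.
This gives a 21×14 integer matrix of rank 13; reducing to Smith normal form yields diagonal entries (1,1,1,1,1,1,1,1,1,1,1,1,1).

From H_k ≅ ker(∂_k) / im(∂_{k+1}) we obtain:

  H_0: rank C_0 − rank ∂_1 = 7 − 6 = 1, and the invariant factors of ∂_1 are all 1, so H_0 ≅ Z.
  H_1: rank ker ∂_1 − rank ∂_2 = (21 − 6) − 13 = 2, and the invariant factors of ∂_2 are all 1, so H_1 ≅ Z^2.
  H_2: rank ker ∂_2 − rank ∂_3 = (14 − 13) − 0 = 1, and there is no ∂_3, so H_2 ≅ Z.

As a check, the Euler characteristic is 7 − 21 + 14 = 0, which agrees with 1 − 2 + 1 = 0.

H_0 = Z,  H_1 = Z^2,  H_2 = Z.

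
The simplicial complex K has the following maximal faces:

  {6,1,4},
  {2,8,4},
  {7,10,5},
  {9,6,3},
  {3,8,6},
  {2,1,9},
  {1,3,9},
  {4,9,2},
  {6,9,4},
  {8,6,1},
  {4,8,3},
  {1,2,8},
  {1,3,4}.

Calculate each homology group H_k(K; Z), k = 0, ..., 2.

H_0 = Z^2,  H_1 = Z/2Z,  H_2 = 0.

We work with the vertex ordering 1 < 2 < 3 < 4 < 5 < 6 < 7 < 8 < 9 < 10. The simplices of K, each written with vertices in increasing order, are:

  0-simplices (10): [1], [2], [3], [4], [5], [6], [7], [8], [9], [10]
  1-simplices (21): [1,2], [1,3], [1,4], [1,6], [1,8], [1,9], [2,4], [2,8], [2,9], [3,4], [3,6], [3,8], [3,9], [4,6], [4,8], [4,9], [5,7], [5,10], [6,8], [6,9], [7,10]
  2-simplices (13): [1,2,8], [1,2,9], [1,3,4], [1,3,9], [1,4,6], [1,6,8], [2,4,8], [2,4,9], [3,4,8], [3,6,8], [3,6,9], [4,6,9], [5,7,10]

giving chain groups C_0 ≅ Z^10, C_1 ≅ Z^21, C_2 ≅ Z^13.

Boundary ∂_1: C_1 → C_0 is given by ∂[p,q] = [q] − [p].
The resulting 10×21 matrix has rank 8, and its Smith normal form has invariant factors (1,1,1,1,1,1,1,1).

Boundary ∂_2: C_2 → C_1 acts by ∂[p,q,r] = [q,r] − [p,r] + [p,q]. For instance
  ∂[2,4,8] = [4,8] − [2,8] + [2,4],
  ∂[3,6,8] = [6,8] − [3,8] + [3,6].
As a 21×13 matrix over Z this has rank 13, with invariant factors (1,1,1,1,1,1,1,1,1,1,1,1,2).

Now H_k = ker ∂_k / im ∂_{k+1}, so:

  H_0: rank C_0 − rank ∂_1 = 10 − 8 = 2, and the invariant factors of ∂_1 are all 1, so H_0 = Z^2.
  H_1: rank ker ∂_1 − rank ∂_2 = (21 − 8) − 13 = 0, and ∂_2 has invariant factor 2 > 1, so H_1 = Z/2Z.
  H_2: rank ker ∂_2 − rank ∂_3 = (13 − 13) − 0 = 0, and there is no ∂_3, so H_2 = 0.

(K is a triangulation of the disjoint union of the real projective plane RP^2 and the 2-simplex.)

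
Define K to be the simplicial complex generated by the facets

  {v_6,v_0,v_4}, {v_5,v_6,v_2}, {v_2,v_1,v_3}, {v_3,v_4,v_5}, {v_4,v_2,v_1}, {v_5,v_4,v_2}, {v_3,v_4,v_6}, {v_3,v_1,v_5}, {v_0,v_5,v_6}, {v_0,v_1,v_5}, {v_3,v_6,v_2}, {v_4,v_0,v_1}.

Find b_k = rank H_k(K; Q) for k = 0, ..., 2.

K has 7 vertices, 18 edges, 12 triangles.
rank ∂_0 = 0, rank ∂_1 = 6 ⇒ b_0 = 7 − 0 − 6 = 1; all invariant factors of ∂_1 are 1 so no torsion. So H_0 = Z.
rank ∂_1 = 6, rank ∂_2 = 12 ⇒ b_1 = 18 − 6 − 12 = 0; ∂_2 has invariant factor(s) [2] giving torsion. So H_1 = Z/2.
rank ∂_2 = 12, rank ∂_3 = 0 ⇒ b_2 = 12 − 12 − 0 = 0. So H_2 = 0.

b_0 = 1, b_1 = 0, b_2 = 0.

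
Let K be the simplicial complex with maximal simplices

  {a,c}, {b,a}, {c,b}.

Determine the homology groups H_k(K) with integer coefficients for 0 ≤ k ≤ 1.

H_0 = Z,  H_1 = Z.

Fix the vertex order a < b < c and write every simplex with vertices in increasing order. Then dim K = 1 and the simplices of K are:

  0-simplices (3): a, b, c
  1-simplices (3): ab, ac, bc

giving chain groups C_0 ≅ Z^3, C_1 ≅ Z^3.

Boundary ∂_1: C_1 → C_0 is given by ∂[p,q] = [q] − [p]. For instance
  ∂ac = c − a.
This gives a 3×3 integer matrix of rank 2; reducing to Smith normal form yields diagonal entries (1,1).

From H_k ≅ ker(∂_k) / im(∂_{k+1}) we obtain:

  H_0: rank C_0 − rank ∂_1 = 3 − 2 = 1, and the invariant factors of ∂_1 are all 1, so H_0 = Z.
  H_1: rank ker ∂_1 − rank ∂_2 = (3 − 2) − 0 = 1, and there is no ∂_2, so H_1 = Z.

As a check, the Euler characteristic is 3 − 3 = 0, which agrees with 1 − 1 = 0.
(K is a triangulation of the circle S^1.)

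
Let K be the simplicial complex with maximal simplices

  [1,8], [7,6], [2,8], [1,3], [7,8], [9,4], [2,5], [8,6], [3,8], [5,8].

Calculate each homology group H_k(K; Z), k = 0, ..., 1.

K has 9 vertices, 10 edges.
rank ∂_0 = 0, rank ∂_1 = 7 ⇒ b_0 = 9 − 0 − 7 = 2; all invariant factors of ∂_1 are 1 so no torsion. So H_0 = Z^2.
rank ∂_1 = 7, rank ∂_2 = 0 ⇒ b_1 = 10 − 7 − 0 = 3. So H_1 = Z^3.

H_0 = Z^2,  H_1 = Z^3.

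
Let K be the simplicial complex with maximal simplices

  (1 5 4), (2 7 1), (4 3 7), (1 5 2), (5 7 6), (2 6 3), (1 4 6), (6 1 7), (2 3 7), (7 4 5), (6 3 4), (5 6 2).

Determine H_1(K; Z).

Take the total order 1 < 2 < 3 < 4 < 5 < 6 < 7 on the vertex set. Then K (dimension 2) consists of the simplices:

  0-simplices (7): [1], [2], [3], [4], [5], [6], [7]
  1-simplices (18): [1,2], [1,4], [1,5], [1,6], [1,7], [2,3], [2,5], [2,6], [2,7], [3,4], [3,6], [3,7], [4,5], [4,6], [4,7], [5,6], [5,7], [6,7]
  2-simplices (12): [1,2,5], [1,2,7], [1,4,5], [1,4,6], [1,6,7], [2,3,6], [2,3,7], [2,5,6], [3,4,6], [3,4,7], [4,5,7], [5,6,7]

so the chain groups are C_0 ≅ Z^7, C_1 ≅ Z^18, C_2 ≅ Z^12.

The boundary map ∂_1: C_1 → C_0 sends each edge [p,q] (with p < q) to q − p. For instance
  ∂[3,7] = [7] − [3].
As a 7×18 matrix over Z this has rank 6, with invariant factors (1,1,1,1,1,1).

Boundary ∂_2: C_2 → C_1 sends each 2-simplex [p,q,r] to [q,r] − [p,r] + [p,q]. For instance
  ∂[1,4,5] = [4,5] − [1,5] + [1,4],
  ∂[2,3,6] = [3,6] − [2,6] + [2,3].
This gives a 18×12 integer matrix of rank 12; reducing to Smith normal form yields diagonal entries (1,1,1,1,1,1,1,1,1,1,1,2).

Now H_k = ker ∂_k / im ∂_{k+1}, so:

  H_1: rank ker ∂_1 − rank ∂_2 = (18 − 6) − 12 = 0, and ∂_2 has invariant factor 2 > 1, so H_1 ≅ Z/2.

(K is a triangulation of the real projective plane RP^2.)

H_1 ≅ Z/2.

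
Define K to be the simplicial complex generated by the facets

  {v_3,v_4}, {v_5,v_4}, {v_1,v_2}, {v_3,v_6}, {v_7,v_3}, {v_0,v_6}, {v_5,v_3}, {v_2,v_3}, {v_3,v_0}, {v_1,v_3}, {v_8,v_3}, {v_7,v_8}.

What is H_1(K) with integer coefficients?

H_1 = Z^4.

Take the total order v_0 < v_1 < v_2 < v_3 < v_4 < v_5 < v_6 < v_7 < v_8 on the vertex set. Then K (dimension 1) consists of the simplices:

  0-simplices (9): [v_0], [v_1], [v_2], [v_3], [v_4], [v_5], [v_6], [v_7], [v_8]
  1-simplices (12): [v_0,v_3], [v_0,v_6], [v_1,v_2], [v_1,v_3], [v_2,v_3], [v_3,v_4], [v_3,v_5], [v_3,v_6], [v_3,v_7], [v_3,v_8], [v_4,v_5], [v_7,v_8]

giving chain groups C_0 ≅ Z^9, C_1 ≅ Z^12.

Boundary ∂_1: C_1 → C_0 maps an edge to its endpoints' difference, ∂[p,q] = q − p. For instance
  ∂[v_1,v_3] = [v_3] − [v_1].
The 9×12 boundary matrix has rank 8 and Smith normal form diag(1,1,1,1,1,1,1,1).

Now H_k = ker ∂_k / im ∂_{k+1}, so:

  H_1: rank ker ∂_1 − rank ∂_2 = (12 − 8) − 0 = 4, and there is no ∂_2, so H_1 ≅ Z^4.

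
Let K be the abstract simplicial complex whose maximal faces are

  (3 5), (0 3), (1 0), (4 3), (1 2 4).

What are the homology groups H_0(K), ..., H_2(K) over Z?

H_0 = Z,  H_1 = Z,  H_2 = 0.

Take the total order 0 < 1 < 2 < 3 < 4 < 5 on the vertex set. Then K (dimension 2) consists of the simplices:

  0-simplices (6): [0], [1], [2], [3], [4], [5]
  1-simplices (7): [0,1], [0,3], [1,2], [1,4], [2,4], [3,4], [3,5]
  2-simplices (1): [1,2,4]

Hence C_0 ≅ Z^6, C_1 ≅ Z^7, C_2 ≅ Z^1.

The boundary map ∂_1: C_1 → C_0 sends each edge [p,q] (with p < q) to q − p.
This gives a 6×7 integer matrix of rank 5; reducing to Smith normal form yields diagonal entries (1,1,1,1,1).

The boundary map ∂_2: C_2 → C_1 sends each 2-simplex [p,q,r] to [q,r] − [p,r] + [p,q]. For instance
  ∂[1,2,4] = [2,4] − [1,4] + [1,2].
This gives a 7×1 integer matrix of rank 1; reducing to Smith normal form yields diagonal entries (1).

Now H_k = ker ∂_k / im ∂_{k+1}, so:

  H_0: rank C_0 − rank ∂_1 = 6 − 5 = 1, and the invariant factors of ∂_1 are all 1, so H_0 ≅ Z.
  H_1: rank ker ∂_1 − rank ∂_2 = (7 − 5) − 1 = 1, and the invariant factors of ∂_2 are all 1, so H_1 ≅ Z.
  H_2: rank ker ∂_2 − rank ∂_3 = (1 − 1) − 0 = 0, and there is no ∂_3, so H_2 ≅ 0.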